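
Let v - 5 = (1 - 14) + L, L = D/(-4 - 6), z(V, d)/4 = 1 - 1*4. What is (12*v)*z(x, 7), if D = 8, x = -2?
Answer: 6336/5 ≈ 1267.2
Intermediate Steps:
z(V, d) = -12 (z(V, d) = 4*(1 - 1*4) = 4*(1 - 4) = 4*(-3) = -12)
L = -4/5 (L = 8/(-4 - 6) = 8/(-10) = 8*(-1/10) = -4/5 ≈ -0.80000)
v = -44/5 (v = 5 + ((1 - 14) - 4/5) = 5 + (-13 - 4/5) = 5 - 69/5 = -44/5 ≈ -8.8000)
(12*v)*z(x, 7) = (12*(-44/5))*(-12) = -528/5*(-12) = 6336/5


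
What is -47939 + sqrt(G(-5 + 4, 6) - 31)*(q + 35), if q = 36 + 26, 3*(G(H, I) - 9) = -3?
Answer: -47939 + 97*I*sqrt(23) ≈ -47939.0 + 465.2*I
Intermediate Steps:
G(H, I) = 8 (G(H, I) = 9 + (1/3)*(-3) = 9 - 1 = 8)
q = 62
-47939 + sqrt(G(-5 + 4, 6) - 31)*(q + 35) = -47939 + sqrt(8 - 31)*(62 + 35) = -47939 + sqrt(-23)*97 = -47939 + (I*sqrt(23))*97 = -47939 + 97*I*sqrt(23)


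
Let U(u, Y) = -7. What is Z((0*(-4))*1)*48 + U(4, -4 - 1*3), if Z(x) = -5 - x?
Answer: -247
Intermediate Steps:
Z((0*(-4))*1)*48 + U(4, -4 - 1*3) = (-5 - 0*(-4))*48 - 7 = (-5 - 0)*48 - 7 = (-5 - 1*0)*48 - 7 = (-5 + 0)*48 - 7 = -5*48 - 7 = -240 - 7 = -247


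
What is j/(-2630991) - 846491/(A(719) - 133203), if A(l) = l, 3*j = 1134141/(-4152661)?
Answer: 840766702822308799/131588091608162244 ≈ 6.3894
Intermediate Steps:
j = -378047/4152661 (j = (1134141/(-4152661))/3 = (1134141*(-1/4152661))/3 = (⅓)*(-1134141/4152661) = -378047/4152661 ≈ -0.091037)
j/(-2630991) - 846491/(A(719) - 133203) = -378047/4152661/(-2630991) - 846491/(719 - 133203) = -378047/4152661*(-1/2630991) - 846491/(-132484) = 378047/10925613717051 - 846491*(-1/132484) = 378047/10925613717051 + 846491/132484 = 840766702822308799/131588091608162244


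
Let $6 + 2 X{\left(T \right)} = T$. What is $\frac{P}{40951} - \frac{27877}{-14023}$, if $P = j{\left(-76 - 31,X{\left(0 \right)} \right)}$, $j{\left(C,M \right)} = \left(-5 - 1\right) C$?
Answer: $\frac{1150593793}{574255873} \approx 2.0036$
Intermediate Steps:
$X{\left(T \right)} = -3 + \frac{T}{2}$
$j{\left(C,M \right)} = - 6 C$
$P = 642$ ($P = - 6 \left(-76 - 31\right) = \left(-6\right) \left(-107\right) = 642$)
$\frac{P}{40951} - \frac{27877}{-14023} = \frac{642}{40951} - \frac{27877}{-14023} = 642 \cdot \frac{1}{40951} - - \frac{27877}{14023} = \frac{642}{40951} + \frac{27877}{14023} = \frac{1150593793}{574255873}$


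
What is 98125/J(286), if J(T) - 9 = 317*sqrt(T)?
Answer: -883125/28739773 + 31105625*sqrt(286)/28739773 ≈ 18.273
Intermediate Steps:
J(T) = 9 + 317*sqrt(T)
98125/J(286) = 98125/(9 + 317*sqrt(286))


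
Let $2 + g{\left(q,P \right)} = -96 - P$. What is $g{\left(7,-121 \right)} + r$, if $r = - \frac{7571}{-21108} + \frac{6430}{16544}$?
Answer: $\frac{1036603295}{43651344} \approx 23.747$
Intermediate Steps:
$g{\left(q,P \right)} = -98 - P$ ($g{\left(q,P \right)} = -2 - \left(96 + P\right) = -98 - P$)
$r = \frac{32622383}{43651344}$ ($r = \left(-7571\right) \left(- \frac{1}{21108}\right) + 6430 \cdot \frac{1}{16544} = \frac{7571}{21108} + \frac{3215}{8272} = \frac{32622383}{43651344} \approx 0.74734$)
$g{\left(7,-121 \right)} + r = \left(-98 - -121\right) + \frac{32622383}{43651344} = \left(-98 + 121\right) + \frac{32622383}{43651344} = 23 + \frac{32622383}{43651344} = \frac{1036603295}{43651344}$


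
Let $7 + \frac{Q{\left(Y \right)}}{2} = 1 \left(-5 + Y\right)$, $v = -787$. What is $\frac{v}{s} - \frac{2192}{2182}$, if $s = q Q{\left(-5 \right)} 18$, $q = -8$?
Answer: $- \frac{6224633}{5341536} \approx -1.1653$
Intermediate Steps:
$Q{\left(Y \right)} = -24 + 2 Y$ ($Q{\left(Y \right)} = -14 + 2 \cdot 1 \left(-5 + Y\right) = -14 + 2 \left(-5 + Y\right) = -14 + \left(-10 + 2 Y\right) = -24 + 2 Y$)
$s = 4896$ ($s = - 8 \left(-24 + 2 \left(-5\right)\right) 18 = - 8 \left(-24 - 10\right) 18 = \left(-8\right) \left(-34\right) 18 = 272 \cdot 18 = 4896$)
$\frac{v}{s} - \frac{2192}{2182} = - \frac{787}{4896} - \frac{2192}{2182} = \left(-787\right) \frac{1}{4896} - \frac{1096}{1091} = - \frac{787}{4896} - \frac{1096}{1091} = - \frac{6224633}{5341536}$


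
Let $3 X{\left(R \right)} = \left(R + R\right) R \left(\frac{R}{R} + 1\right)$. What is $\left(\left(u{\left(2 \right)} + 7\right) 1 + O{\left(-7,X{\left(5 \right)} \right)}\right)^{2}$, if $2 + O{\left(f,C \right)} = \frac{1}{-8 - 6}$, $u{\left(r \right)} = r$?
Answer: $\frac{9409}{196} \approx 48.005$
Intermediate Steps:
$X{\left(R \right)} = \frac{4 R^{2}}{3}$ ($X{\left(R \right)} = \frac{\left(R + R\right) R \left(\frac{R}{R} + 1\right)}{3} = \frac{2 R R \left(1 + 1\right)}{3} = \frac{2 R R 2}{3} = \frac{2 R 2 R}{3} = \frac{4 R^{2}}{3}$)
$O{\left(f,C \right)} = - \frac{29}{14}$ ($O{\left(f,C \right)} = -2 + \frac{1}{-8 - 6} = -2 + \frac{1}{-14} = -2 - \frac{1}{14} = - \frac{29}{14}$)
$\left(\left(u{\left(2 \right)} + 7\right) 1 + O{\left(-7,X{\left(5 \right)} \right)}\right)^{2} = \left(\left(2 + 7\right) 1 - \frac{29}{14}\right)^{2} = \left(9 \cdot 1 - \frac{29}{14}\right)^{2} = \left(9 - \frac{29}{14}\right)^{2} = \left(\frac{97}{14}\right)^{2} = \frac{9409}{196}$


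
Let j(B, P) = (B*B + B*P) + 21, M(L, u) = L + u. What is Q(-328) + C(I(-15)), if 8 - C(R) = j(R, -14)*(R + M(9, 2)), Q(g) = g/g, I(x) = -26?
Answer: 15924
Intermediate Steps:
Q(g) = 1
j(B, P) = 21 + B² + B*P (j(B, P) = (B² + B*P) + 21 = 21 + B² + B*P)
C(R) = 8 - (11 + R)*(21 + R² - 14*R) (C(R) = 8 - (21 + R² + R*(-14))*(R + (9 + 2)) = 8 - (21 + R² - 14*R)*(R + 11) = 8 - (21 + R² - 14*R)*(11 + R) = 8 - (11 + R)*(21 + R² - 14*R))
Q(-328) + C(I(-15)) = 1 + (-223 - 1*(-26)³ + 3*(-26)² + 133*(-26)) = 1 + (-223 - 1*(-17576) + 3*676 - 3458) = 1 + (-223 + 17576 + 2028 - 3458) = 1 + 15923 = 15924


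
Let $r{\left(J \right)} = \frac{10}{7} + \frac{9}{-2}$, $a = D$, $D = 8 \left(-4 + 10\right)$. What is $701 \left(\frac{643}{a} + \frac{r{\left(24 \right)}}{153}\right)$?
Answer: $\frac{160674107}{17136} \approx 9376.4$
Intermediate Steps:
$D = 48$ ($D = 8 \cdot 6 = 48$)
$a = 48$
$r{\left(J \right)} = - \frac{43}{14}$ ($r{\left(J \right)} = 10 \cdot \frac{1}{7} + 9 \left(- \frac{1}{2}\right) = \frac{10}{7} - \frac{9}{2} = - \frac{43}{14}$)
$701 \left(\frac{643}{a} + \frac{r{\left(24 \right)}}{153}\right) = 701 \left(\frac{643}{48} - \frac{43}{14 \cdot 153}\right) = 701 \left(643 \cdot \frac{1}{48} - \frac{43}{2142}\right) = 701 \left(\frac{643}{48} - \frac{43}{2142}\right) = 701 \cdot \frac{229207}{17136} = \frac{160674107}{17136}$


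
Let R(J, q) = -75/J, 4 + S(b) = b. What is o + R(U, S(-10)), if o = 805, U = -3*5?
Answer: 810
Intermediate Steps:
U = -15
S(b) = -4 + b
o + R(U, S(-10)) = 805 - 75/(-15) = 805 - 75*(-1/15) = 805 + 5 = 810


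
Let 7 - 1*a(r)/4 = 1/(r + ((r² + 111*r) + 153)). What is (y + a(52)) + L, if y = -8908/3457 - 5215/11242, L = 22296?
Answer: 1075790051040327/48196408502 ≈ 22321.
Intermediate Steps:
y = -16881713/5551942 (y = -8908*1/3457 - 5215*1/11242 = -8908/3457 - 745/1606 = -16881713/5551942 ≈ -3.0407)
a(r) = 28 - 4/(153 + r² + 112*r) (a(r) = 28 - 4/(r + ((r² + 111*r) + 153)) = 28 - 4/(r + (153 + r² + 111*r)) = 28 - 4/(153 + r² + 112*r))
(y + a(52)) + L = (-16881713/5551942 + 4*(1070 + 7*52² + 784*52)/(153 + 52² + 112*52)) + 22296 = (-16881713/5551942 + 4*(1070 + 7*2704 + 40768)/(153 + 2704 + 5824)) + 22296 = (-16881713/5551942 + 4*(1070 + 18928 + 40768)/8681) + 22296 = (-16881713/5551942 + 4*(1/8681)*60766) + 22296 = (-16881713/5551942 + 243064/8681) + 22296 = 1202927079735/48196408502 + 22296 = 1075790051040327/48196408502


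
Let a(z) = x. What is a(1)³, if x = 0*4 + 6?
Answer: 216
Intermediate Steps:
x = 6 (x = 0 + 6 = 6)
a(z) = 6
a(1)³ = 6³ = 216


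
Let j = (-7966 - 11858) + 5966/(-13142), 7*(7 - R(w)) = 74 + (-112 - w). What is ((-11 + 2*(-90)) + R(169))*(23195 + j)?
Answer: -23941834498/45997 ≈ -5.2051e+5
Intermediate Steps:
R(w) = 87/7 + w/7 (R(w) = 7 - (74 + (-112 - w))/7 = 7 - (-38 - w)/7 = 7 + (38/7 + w/7) = 87/7 + w/7)
j = -130266487/6571 (j = -19824 + 5966*(-1/13142) = -19824 - 2983/6571 = -130266487/6571 ≈ -19824.)
((-11 + 2*(-90)) + R(169))*(23195 + j) = ((-11 + 2*(-90)) + (87/7 + (⅐)*169))*(23195 - 130266487/6571) = ((-11 - 180) + (87/7 + 169/7))*(22147858/6571) = (-191 + 256/7)*(22147858/6571) = -1081/7*22147858/6571 = -23941834498/45997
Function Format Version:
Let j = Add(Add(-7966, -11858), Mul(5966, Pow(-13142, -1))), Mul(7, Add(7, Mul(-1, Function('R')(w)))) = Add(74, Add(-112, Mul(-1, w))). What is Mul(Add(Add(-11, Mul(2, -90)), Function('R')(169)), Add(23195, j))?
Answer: Rational(-23941834498, 45997) ≈ -5.2051e+5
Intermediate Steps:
Function('R')(w) = Add(Rational(87, 7), Mul(Rational(1, 7), w)) (Function('R')(w) = Add(7, Mul(Rational(-1, 7), Add(74, Add(-112, Mul(-1, w))))) = Add(7, Mul(Rational(-1, 7), Add(-38, Mul(-1, w)))) = Add(7, Add(Rational(38, 7), Mul(Rational(1, 7), w))) = Add(Rational(87, 7), Mul(Rational(1, 7), w)))
j = Rational(-130266487, 6571) (j = Add(-19824, Mul(5966, Rational(-1, 13142))) = Add(-19824, Rational(-2983, 6571)) = Rational(-130266487, 6571) ≈ -19824.)
Mul(Add(Add(-11, Mul(2, -90)), Function('R')(169)), Add(23195, j)) = Mul(Add(Add(-11, Mul(2, -90)), Add(Rational(87, 7), Mul(Rational(1, 7), 169))), Add(23195, Rational(-130266487, 6571))) = Mul(Add(Add(-11, -180), Add(Rational(87, 7), Rational(169, 7))), Rational(22147858, 6571)) = Mul(Add(-191, Rational(256, 7)), Rational(22147858, 6571)) = Mul(Rational(-1081, 7), Rational(22147858, 6571)) = Rational(-23941834498, 45997)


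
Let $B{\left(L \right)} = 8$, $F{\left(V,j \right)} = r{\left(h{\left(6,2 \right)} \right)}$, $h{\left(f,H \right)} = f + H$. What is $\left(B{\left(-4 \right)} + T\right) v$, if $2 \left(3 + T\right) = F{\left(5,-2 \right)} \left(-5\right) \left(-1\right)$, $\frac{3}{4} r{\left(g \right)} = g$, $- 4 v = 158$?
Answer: $- \frac{7505}{6} \approx -1250.8$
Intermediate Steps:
$v = - \frac{79}{2}$ ($v = \left(- \frac{1}{4}\right) 158 = - \frac{79}{2} \approx -39.5$)
$h{\left(f,H \right)} = H + f$
$r{\left(g \right)} = \frac{4 g}{3}$
$F{\left(V,j \right)} = \frac{32}{3}$ ($F{\left(V,j \right)} = \frac{4 \left(2 + 6\right)}{3} = \frac{4}{3} \cdot 8 = \frac{32}{3}$)
$T = \frac{71}{3}$ ($T = -3 + \frac{\frac{32}{3} \left(-5\right) \left(-1\right)}{2} = -3 + \frac{\left(- \frac{160}{3}\right) \left(-1\right)}{2} = -3 + \frac{1}{2} \cdot \frac{160}{3} = -3 + \frac{80}{3} = \frac{71}{3} \approx 23.667$)
$\left(B{\left(-4 \right)} + T\right) v = \left(8 + \frac{71}{3}\right) \left(- \frac{79}{2}\right) = \frac{95}{3} \left(- \frac{79}{2}\right) = - \frac{7505}{6}$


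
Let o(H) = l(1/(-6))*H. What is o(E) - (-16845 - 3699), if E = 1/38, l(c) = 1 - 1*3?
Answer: 390335/19 ≈ 20544.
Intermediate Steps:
l(c) = -2 (l(c) = 1 - 3 = -2)
E = 1/38 ≈ 0.026316
o(H) = -2*H
o(E) - (-16845 - 3699) = -2*1/38 - (-16845 - 3699) = -1/19 - 1*(-20544) = -1/19 + 20544 = 390335/19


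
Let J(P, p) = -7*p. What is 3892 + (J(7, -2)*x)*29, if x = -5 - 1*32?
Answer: -11130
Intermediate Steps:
x = -37 (x = -5 - 32 = -37)
3892 + (J(7, -2)*x)*29 = 3892 + (-7*(-2)*(-37))*29 = 3892 + (14*(-37))*29 = 3892 - 518*29 = 3892 - 15022 = -11130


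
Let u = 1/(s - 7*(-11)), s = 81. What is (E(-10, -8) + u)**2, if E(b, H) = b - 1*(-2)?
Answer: 1595169/24964 ≈ 63.899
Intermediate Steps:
E(b, H) = 2 + b (E(b, H) = b + 2 = 2 + b)
u = 1/158 (u = 1/(81 - 7*(-11)) = 1/(81 + 77) = 1/158 ≈ 0.0063291)
(E(-10, -8) + u)**2 = ((2 - 10) + 1/158)**2 = (-8 + 1/158)**2 = (-1263/158)**2 = 1595169/24964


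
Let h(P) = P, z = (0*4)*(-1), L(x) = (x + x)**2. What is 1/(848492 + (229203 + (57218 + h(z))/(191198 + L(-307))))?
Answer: 284097/306169945024 ≈ 9.2791e-7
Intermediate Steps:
L(x) = 4*x**2 (L(x) = (2*x)**2 = 4*x**2)
z = 0 (z = 0*(-1) = 0)
1/(848492 + (229203 + (57218 + h(z))/(191198 + L(-307)))) = 1/(848492 + (229203 + (57218 + 0)/(191198 + 4*(-307)**2))) = 1/(848492 + (229203 + 57218/(191198 + 4*94249))) = 1/(848492 + (229203 + 57218/(191198 + 376996))) = 1/(848492 + (229203 + 57218/568194)) = 1/(848492 + (229203 + 57218*(1/568194))) = 1/(848492 + (229203 + 28609/284097)) = 1/(848492 + 65115913300/284097) = 1/(306169945024/284097) = 284097/306169945024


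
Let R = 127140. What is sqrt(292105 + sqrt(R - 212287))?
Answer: sqrt(292105 + I*sqrt(85147)) ≈ 540.47 + 0.27*I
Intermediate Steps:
sqrt(292105 + sqrt(R - 212287)) = sqrt(292105 + sqrt(127140 - 212287)) = sqrt(292105 + sqrt(-85147)) = sqrt(292105 + I*sqrt(85147))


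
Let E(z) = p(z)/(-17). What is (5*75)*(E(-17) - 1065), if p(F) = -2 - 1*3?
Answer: -6787500/17 ≈ -3.9926e+5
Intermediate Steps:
p(F) = -5 (p(F) = -2 - 3 = -5)
E(z) = 5/17 (E(z) = -5/(-17) = -5*(-1/17) = 5/17)
(5*75)*(E(-17) - 1065) = (5*75)*(5/17 - 1065) = 375*(-18100/17) = -6787500/17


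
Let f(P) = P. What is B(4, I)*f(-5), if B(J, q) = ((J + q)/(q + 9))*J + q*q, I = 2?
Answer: -340/11 ≈ -30.909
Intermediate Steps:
B(J, q) = q² + J*(J + q)/(9 + q) (B(J, q) = ((J + q)/(9 + q))*J + q² = J*(J + q)/(9 + q) + q² = q² + J*(J + q)/(9 + q))
B(4, I)*f(-5) = ((4² + 2³ + 9*2² + 4*2)/(9 + 2))*(-5) = ((16 + 8 + 9*4 + 8)/11)*(-5) = ((16 + 8 + 36 + 8)/11)*(-5) = ((1/11)*68)*(-5) = (68/11)*(-5) = -340/11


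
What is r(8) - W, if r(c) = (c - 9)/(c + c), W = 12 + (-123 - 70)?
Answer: 2895/16 ≈ 180.94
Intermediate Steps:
W = -181 (W = 12 - 193 = -181)
r(c) = (-9 + c)/(2*c) (r(c) = (-9 + c)/((2*c)) = (-9 + c)*(1/(2*c)) = (-9 + c)/(2*c))
r(8) - W = (½)*(-9 + 8)/8 - 1*(-181) = (½)*(⅛)*(-1) + 181 = -1/16 + 181 = 2895/16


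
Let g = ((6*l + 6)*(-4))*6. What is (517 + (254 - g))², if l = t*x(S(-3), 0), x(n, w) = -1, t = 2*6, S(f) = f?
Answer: 660969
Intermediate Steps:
t = 12
l = -12 (l = 12*(-1) = -12)
g = 1584 (g = ((6*(-12) + 6)*(-4))*6 = ((-72 + 6)*(-4))*6 = -66*(-4)*6 = 264*6 = 1584)
(517 + (254 - g))² = (517 + (254 - 1*1584))² = (517 + (254 - 1584))² = (517 - 1330)² = (-813)² = 660969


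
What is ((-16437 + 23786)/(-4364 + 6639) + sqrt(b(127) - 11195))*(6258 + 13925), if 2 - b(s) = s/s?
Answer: 148324867/2275 + 20183*I*sqrt(11194) ≈ 65198.0 + 2.1354e+6*I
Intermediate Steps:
b(s) = 1 (b(s) = 2 - s/s = 2 - 1*1 = 2 - 1 = 1)
((-16437 + 23786)/(-4364 + 6639) + sqrt(b(127) - 11195))*(6258 + 13925) = ((-16437 + 23786)/(-4364 + 6639) + sqrt(1 - 11195))*(6258 + 13925) = (7349/2275 + sqrt(-11194))*20183 = (7349*(1/2275) + I*sqrt(11194))*20183 = (7349/2275 + I*sqrt(11194))*20183 = 148324867/2275 + 20183*I*sqrt(11194)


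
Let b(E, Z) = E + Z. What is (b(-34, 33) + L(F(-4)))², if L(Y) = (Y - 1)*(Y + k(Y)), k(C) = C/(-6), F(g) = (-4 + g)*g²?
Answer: 189310081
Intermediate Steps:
F(g) = g²*(-4 + g)
k(C) = -C/6 (k(C) = C*(-⅙) = -C/6)
L(Y) = 5*Y*(-1 + Y)/6 (L(Y) = (Y - 1)*(Y - Y/6) = (-1 + Y)*(5*Y/6) = 5*Y*(-1 + Y)/6)
(b(-34, 33) + L(F(-4)))² = ((-34 + 33) + 5*((-4)²*(-4 - 4))*(-1 + (-4)²*(-4 - 4))/6)² = (-1 + 5*(16*(-8))*(-1 + 16*(-8))/6)² = (-1 + (⅚)*(-128)*(-1 - 128))² = (-1 + (⅚)*(-128)*(-129))² = (-1 + 13760)² = 13759² = 189310081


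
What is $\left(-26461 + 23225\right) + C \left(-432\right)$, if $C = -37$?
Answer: $12748$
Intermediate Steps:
$\left(-26461 + 23225\right) + C \left(-432\right) = \left(-26461 + 23225\right) - -15984 = -3236 + 15984 = 12748$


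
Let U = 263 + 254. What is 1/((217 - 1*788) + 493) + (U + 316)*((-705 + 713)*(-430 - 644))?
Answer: -558256609/78 ≈ -7.1571e+6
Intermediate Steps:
U = 517
1/((217 - 1*788) + 493) + (U + 316)*((-705 + 713)*(-430 - 644)) = 1/((217 - 1*788) + 493) + (517 + 316)*((-705 + 713)*(-430 - 644)) = 1/((217 - 788) + 493) + 833*(8*(-1074)) = 1/(-571 + 493) + 833*(-8592) = 1/(-78) - 7157136 = -1/78 - 7157136 = -558256609/78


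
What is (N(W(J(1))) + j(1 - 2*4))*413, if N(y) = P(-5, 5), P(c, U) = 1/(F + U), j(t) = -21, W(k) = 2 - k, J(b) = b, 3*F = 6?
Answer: -8614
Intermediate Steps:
F = 2 (F = (⅓)*6 = 2)
P(c, U) = 1/(2 + U)
N(y) = ⅐ (N(y) = 1/(2 + 5) = 1/7 = ⅐)
(N(W(J(1))) + j(1 - 2*4))*413 = (⅐ - 21)*413 = -146/7*413 = -8614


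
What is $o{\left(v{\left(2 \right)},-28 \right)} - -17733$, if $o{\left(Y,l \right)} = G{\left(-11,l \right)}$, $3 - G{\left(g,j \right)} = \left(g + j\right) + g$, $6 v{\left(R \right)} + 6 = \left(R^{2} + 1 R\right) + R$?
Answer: $17786$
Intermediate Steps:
$v{\left(R \right)} = -1 + \frac{R}{3} + \frac{R^{2}}{6}$ ($v{\left(R \right)} = -1 + \frac{\left(R^{2} + 1 R\right) + R}{6} = -1 + \frac{\left(R^{2} + R\right) + R}{6} = -1 + \frac{\left(R + R^{2}\right) + R}{6} = -1 + \frac{R^{2} + 2 R}{6} = -1 + \left(\frac{R}{3} + \frac{R^{2}}{6}\right) = -1 + \frac{R}{3} + \frac{R^{2}}{6}$)
$G{\left(g,j \right)} = 3 - j - 2 g$ ($G{\left(g,j \right)} = 3 - \left(\left(g + j\right) + g\right) = 3 - \left(j + 2 g\right) = 3 - j - 2 g$)
$o{\left(Y,l \right)} = 25 - l$ ($o{\left(Y,l \right)} = 3 - l - -22 = 3 - l + 22 = 25 - l$)
$o{\left(v{\left(2 \right)},-28 \right)} - -17733 = \left(25 - -28\right) - -17733 = \left(25 + 28\right) + 17733 = 53 + 17733 = 17786$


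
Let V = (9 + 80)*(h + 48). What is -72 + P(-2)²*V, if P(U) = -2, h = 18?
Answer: 23424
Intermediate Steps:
V = 5874 (V = (9 + 80)*(18 + 48) = 89*66 = 5874)
-72 + P(-2)²*V = -72 + (-2)²*5874 = -72 + 4*5874 = -72 + 23496 = 23424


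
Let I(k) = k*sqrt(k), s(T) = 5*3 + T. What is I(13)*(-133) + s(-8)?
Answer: 7 - 1729*sqrt(13) ≈ -6227.0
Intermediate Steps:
s(T) = 15 + T
I(k) = k**(3/2)
I(13)*(-133) + s(-8) = 13**(3/2)*(-133) + (15 - 8) = (13*sqrt(13))*(-133) + 7 = -1729*sqrt(13) + 7 = 7 - 1729*sqrt(13)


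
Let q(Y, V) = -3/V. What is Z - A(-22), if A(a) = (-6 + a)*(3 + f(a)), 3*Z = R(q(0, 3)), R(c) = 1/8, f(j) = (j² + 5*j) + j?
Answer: 238561/24 ≈ 9940.0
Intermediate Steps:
f(j) = j² + 6*j
R(c) = ⅛
Z = 1/24 (Z = (⅓)*(⅛) = 1/24 ≈ 0.041667)
A(a) = (-6 + a)*(3 + a*(6 + a))
Z - A(-22) = 1/24 - (-18 + (-22)³ - 33*(-22)) = 1/24 - (-18 - 10648 + 726) = 1/24 - 1*(-9940) = 1/24 + 9940 = 238561/24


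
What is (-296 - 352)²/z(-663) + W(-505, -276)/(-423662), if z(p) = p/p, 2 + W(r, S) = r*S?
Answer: 88948614535/211831 ≈ 4.1990e+5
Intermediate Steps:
W(r, S) = -2 + S*r (W(r, S) = -2 + r*S = -2 + S*r)
z(p) = 1
(-296 - 352)²/z(-663) + W(-505, -276)/(-423662) = (-296 - 352)²/1 + (-2 - 276*(-505))/(-423662) = (-648)²*1 + (-2 + 139380)*(-1/423662) = 419904*1 + 139378*(-1/423662) = 419904 - 69689/211831 = 88948614535/211831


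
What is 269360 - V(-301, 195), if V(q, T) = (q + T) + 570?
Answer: 268896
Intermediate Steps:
V(q, T) = 570 + T + q (V(q, T) = (T + q) + 570 = 570 + T + q)
269360 - V(-301, 195) = 269360 - (570 + 195 - 301) = 269360 - 1*464 = 269360 - 464 = 268896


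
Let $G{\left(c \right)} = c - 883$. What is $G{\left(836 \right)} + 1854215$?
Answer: $1854168$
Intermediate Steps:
$G{\left(c \right)} = -883 + c$ ($G{\left(c \right)} = c - 883 = -883 + c$)
$G{\left(836 \right)} + 1854215 = \left(-883 + 836\right) + 1854215 = -47 + 1854215 = 1854168$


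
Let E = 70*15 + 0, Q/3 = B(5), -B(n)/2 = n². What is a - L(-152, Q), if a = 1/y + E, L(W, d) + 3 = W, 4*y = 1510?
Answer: 909777/755 ≈ 1205.0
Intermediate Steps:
y = 755/2 (y = (¼)*1510 = 755/2 ≈ 377.50)
B(n) = -2*n²
Q = -150 (Q = 3*(-2*5²) = 3*(-2*25) = 3*(-50) = -150)
E = 1050 (E = 1050 + 0 = 1050)
L(W, d) = -3 + W
a = 792752/755 (a = 1/(755/2) + 1050 = 2/755 + 1050 = 792752/755 ≈ 1050.0)
a - L(-152, Q) = 792752/755 - (-3 - 152) = 792752/755 - 1*(-155) = 792752/755 + 155 = 909777/755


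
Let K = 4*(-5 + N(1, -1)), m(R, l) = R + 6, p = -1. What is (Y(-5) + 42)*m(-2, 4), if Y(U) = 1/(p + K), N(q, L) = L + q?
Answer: 3524/21 ≈ 167.81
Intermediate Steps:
m(R, l) = 6 + R
K = -20 (K = 4*(-5 + (-1 + 1)) = 4*(-5 + 0) = 4*(-5) = -20)
Y(U) = -1/21 (Y(U) = 1/(-1 - 20) = 1/(-21) = -1/21)
(Y(-5) + 42)*m(-2, 4) = (-1/21 + 42)*(6 - 2) = (881/21)*4 = 3524/21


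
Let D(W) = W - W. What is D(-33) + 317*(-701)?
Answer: -222217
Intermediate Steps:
D(W) = 0
D(-33) + 317*(-701) = 0 + 317*(-701) = 0 - 222217 = -222217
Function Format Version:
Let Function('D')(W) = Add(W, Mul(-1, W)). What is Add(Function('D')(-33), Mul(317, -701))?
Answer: -222217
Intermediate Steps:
Function('D')(W) = 0
Add(Function('D')(-33), Mul(317, -701)) = Add(0, Mul(317, -701)) = Add(0, -222217) = -222217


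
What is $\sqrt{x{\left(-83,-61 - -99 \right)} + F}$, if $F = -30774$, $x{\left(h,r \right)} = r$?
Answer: $4 i \sqrt{1921} \approx 175.32 i$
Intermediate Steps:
$\sqrt{x{\left(-83,-61 - -99 \right)} + F} = \sqrt{\left(-61 - -99\right) - 30774} = \sqrt{\left(-61 + 99\right) - 30774} = \sqrt{38 - 30774} = \sqrt{-30736} = 4 i \sqrt{1921}$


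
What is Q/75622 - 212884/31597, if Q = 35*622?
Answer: -7705423579/1194714167 ≈ -6.4496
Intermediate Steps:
Q = 21770
Q/75622 - 212884/31597 = 21770/75622 - 212884/31597 = 21770*(1/75622) - 212884*1/31597 = 10885/37811 - 212884/31597 = -7705423579/1194714167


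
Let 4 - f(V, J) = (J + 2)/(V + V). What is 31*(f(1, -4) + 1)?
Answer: 186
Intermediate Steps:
f(V, J) = 4 - (2 + J)/(2*V) (f(V, J) = 4 - (J + 2)/(V + V) = 4 - (2 + J)/(2*V))
31*(f(1, -4) + 1) = 31*((½)*(-2 - 1*(-4) + 8*1)/1 + 1) = 31*((½)*1*(-2 + 4 + 8) + 1) = 31*((½)*1*10 + 1) = 31*(5 + 1) = 31*6 = 186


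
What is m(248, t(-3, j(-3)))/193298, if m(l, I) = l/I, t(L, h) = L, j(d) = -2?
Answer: -124/289947 ≈ -0.00042766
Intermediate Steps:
m(248, t(-3, j(-3)))/193298 = (248/(-3))/193298 = (248*(-1/3))*(1/193298) = -248/3*1/193298 = -124/289947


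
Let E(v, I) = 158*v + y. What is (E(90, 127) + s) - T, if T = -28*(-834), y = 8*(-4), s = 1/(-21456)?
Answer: -196622785/21456 ≈ -9164.0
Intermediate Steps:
s = -1/21456 ≈ -4.6607e-5
y = -32
E(v, I) = -32 + 158*v (E(v, I) = 158*v - 32 = -32 + 158*v)
T = 23352
(E(90, 127) + s) - T = ((-32 + 158*90) - 1/21456) - 1*23352 = ((-32 + 14220) - 1/21456) - 23352 = (14188 - 1/21456) - 23352 = 304417727/21456 - 23352 = -196622785/21456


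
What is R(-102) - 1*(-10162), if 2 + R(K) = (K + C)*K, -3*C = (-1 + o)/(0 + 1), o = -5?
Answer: 20360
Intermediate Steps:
C = 2 (C = -(-1 - 5)/(3*(0 + 1)) = -(-2)/1 = -(-2) = -1/3*(-6) = 2)
R(K) = -2 + K*(2 + K) (R(K) = -2 + (K + 2)*K = -2 + (2 + K)*K = -2 + K*(2 + K))
R(-102) - 1*(-10162) = (-2 + (-102)**2 + 2*(-102)) - 1*(-10162) = (-2 + 10404 - 204) + 10162 = 10198 + 10162 = 20360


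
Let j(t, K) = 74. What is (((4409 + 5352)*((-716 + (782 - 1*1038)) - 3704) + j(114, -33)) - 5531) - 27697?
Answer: -45675590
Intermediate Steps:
(((4409 + 5352)*((-716 + (782 - 1*1038)) - 3704) + j(114, -33)) - 5531) - 27697 = (((4409 + 5352)*((-716 + (782 - 1*1038)) - 3704) + 74) - 5531) - 27697 = ((9761*((-716 + (782 - 1038)) - 3704) + 74) - 5531) - 27697 = ((9761*((-716 - 256) - 3704) + 74) - 5531) - 27697 = ((9761*(-972 - 3704) + 74) - 5531) - 27697 = ((9761*(-4676) + 74) - 5531) - 27697 = ((-45642436 + 74) - 5531) - 27697 = (-45642362 - 5531) - 27697 = -45647893 - 27697 = -45675590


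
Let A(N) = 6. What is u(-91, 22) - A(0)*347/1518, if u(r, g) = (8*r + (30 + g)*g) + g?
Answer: 110467/253 ≈ 436.63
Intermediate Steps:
u(r, g) = g + 8*r + g*(30 + g) (u(r, g) = (8*r + g*(30 + g)) + g = g + 8*r + g*(30 + g))
u(-91, 22) - A(0)*347/1518 = (22**2 + 8*(-91) + 31*22) - 6*347/1518 = (484 - 728 + 682) - 6*347*(1/1518) = 438 - 6*347/1518 = 438 - 1*347/253 = 438 - 347/253 = 110467/253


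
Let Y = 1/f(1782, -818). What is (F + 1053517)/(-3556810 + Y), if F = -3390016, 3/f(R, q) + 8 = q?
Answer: 7009497/10671256 ≈ 0.65686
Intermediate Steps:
f(R, q) = 3/(-8 + q)
Y = -826/3 (Y = 1/(3/(-8 - 818)) = 1/(3/(-826)) = 1/(3*(-1/826)) = 1/(-3/826) = -826/3 ≈ -275.33)
(F + 1053517)/(-3556810 + Y) = (-3390016 + 1053517)/(-3556810 - 826/3) = -2336499/(-10671256/3) = -2336499*(-3/10671256) = 7009497/10671256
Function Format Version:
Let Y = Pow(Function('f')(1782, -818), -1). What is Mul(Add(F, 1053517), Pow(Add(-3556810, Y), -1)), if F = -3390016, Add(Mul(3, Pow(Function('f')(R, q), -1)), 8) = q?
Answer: Rational(7009497, 10671256) ≈ 0.65686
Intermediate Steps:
Function('f')(R, q) = Mul(3, Pow(Add(-8, q), -1))
Y = Rational(-826, 3) (Y = Pow(Mul(3, Pow(Add(-8, -818), -1)), -1) = Pow(Mul(3, Pow(-826, -1)), -1) = Pow(Mul(3, Rational(-1, 826)), -1) = Pow(Rational(-3, 826), -1) = Rational(-826, 3) ≈ -275.33)
Mul(Add(F, 1053517), Pow(Add(-3556810, Y), -1)) = Mul(Add(-3390016, 1053517), Pow(Add(-3556810, Rational(-826, 3)), -1)) = Mul(-2336499, Pow(Rational(-10671256, 3), -1)) = Mul(-2336499, Rational(-3, 10671256)) = Rational(7009497, 10671256)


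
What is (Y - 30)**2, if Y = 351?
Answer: 103041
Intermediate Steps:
(Y - 30)**2 = (351 - 30)**2 = 321**2 = 103041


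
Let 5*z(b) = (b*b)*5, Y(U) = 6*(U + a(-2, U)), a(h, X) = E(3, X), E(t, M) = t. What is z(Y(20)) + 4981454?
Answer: 5000498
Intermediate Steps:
a(h, X) = 3
Y(U) = 18 + 6*U (Y(U) = 6*(U + 3) = 6*(3 + U) = 18 + 6*U)
z(b) = b² (z(b) = ((b*b)*5)/5 = (b²*5)/5 = (5*b²)/5 = b²)
z(Y(20)) + 4981454 = (18 + 6*20)² + 4981454 = (18 + 120)² + 4981454 = 138² + 4981454 = 19044 + 4981454 = 5000498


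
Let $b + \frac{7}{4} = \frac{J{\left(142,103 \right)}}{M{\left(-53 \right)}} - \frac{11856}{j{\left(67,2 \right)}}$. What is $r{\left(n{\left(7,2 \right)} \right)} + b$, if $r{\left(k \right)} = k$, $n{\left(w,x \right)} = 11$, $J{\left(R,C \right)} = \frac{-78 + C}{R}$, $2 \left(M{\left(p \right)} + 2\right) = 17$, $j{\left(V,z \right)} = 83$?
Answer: $- \frac{40929519}{306436} \approx -133.57$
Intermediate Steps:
$M{\left(p \right)} = \frac{13}{2}$ ($M{\left(p \right)} = -2 + \frac{1}{2} \cdot 17 = -2 + \frac{17}{2} = \frac{13}{2}$)
$J{\left(R,C \right)} = \frac{-78 + C}{R}$
$b = - \frac{44300315}{306436}$ ($b = - \frac{7}{4} - \left(\frac{11856}{83} - \frac{\frac{1}{142} \left(-78 + 103\right)}{\frac{13}{2}}\right) = - \frac{7}{4} - \left(\frac{11856}{83} - \frac{1}{142} \cdot 25 \cdot \frac{2}{13}\right) = - \frac{7}{4} + \left(\frac{25}{142} \cdot \frac{2}{13} - \frac{11856}{83}\right) = - \frac{7}{4} + \left(\frac{25}{923} - \frac{11856}{83}\right) = - \frac{7}{4} - \frac{10941013}{76609} = - \frac{44300315}{306436} \approx -144.57$)
$r{\left(n{\left(7,2 \right)} \right)} + b = 11 - \frac{44300315}{306436} = - \frac{40929519}{306436}$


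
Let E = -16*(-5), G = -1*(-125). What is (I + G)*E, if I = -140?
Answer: -1200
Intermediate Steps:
G = 125
E = 80
(I + G)*E = (-140 + 125)*80 = -15*80 = -1200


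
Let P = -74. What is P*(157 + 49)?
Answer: -15244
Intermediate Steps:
P*(157 + 49) = -74*(157 + 49) = -74*206 = -15244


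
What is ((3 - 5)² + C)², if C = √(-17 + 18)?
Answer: 25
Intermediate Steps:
C = 1 (C = √1 = 1)
((3 - 5)² + C)² = ((3 - 5)² + 1)² = ((-2)² + 1)² = (4 + 1)² = 5² = 25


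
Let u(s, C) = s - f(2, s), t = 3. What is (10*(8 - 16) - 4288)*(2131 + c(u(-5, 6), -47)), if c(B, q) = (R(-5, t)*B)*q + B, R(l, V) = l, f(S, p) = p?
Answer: -9308208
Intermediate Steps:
u(s, C) = 0 (u(s, C) = s - s = 0)
c(B, q) = B - 5*B*q (c(B, q) = (-5*B)*q + B = -5*B*q + B = B - 5*B*q)
(10*(8 - 16) - 4288)*(2131 + c(u(-5, 6), -47)) = (10*(8 - 16) - 4288)*(2131 + 0*(1 - 5*(-47))) = (10*(-8) - 4288)*(2131 + 0*(1 + 235)) = (-80 - 4288)*(2131 + 0*236) = -4368*(2131 + 0) = -4368*2131 = -9308208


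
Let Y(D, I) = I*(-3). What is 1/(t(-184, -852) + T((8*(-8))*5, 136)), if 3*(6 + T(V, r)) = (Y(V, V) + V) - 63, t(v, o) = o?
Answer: -3/1997 ≈ -0.0015023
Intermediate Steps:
Y(D, I) = -3*I
T(V, r) = -27 - 2*V/3 (T(V, r) = -6 + ((-3*V + V) - 63)/3 = -6 + (-2*V - 63)/3 = -6 + (-63 - 2*V)/3 = -6 + (-21 - 2*V/3) = -27 - 2*V/3)
1/(t(-184, -852) + T((8*(-8))*5, 136)) = 1/(-852 + (-27 - 2*8*(-8)*5/3)) = 1/(-852 + (-27 - (-128)*5/3)) = 1/(-852 + (-27 - 2/3*(-320))) = 1/(-852 + (-27 + 640/3)) = 1/(-852 + 559/3) = 1/(-1997/3) = -3/1997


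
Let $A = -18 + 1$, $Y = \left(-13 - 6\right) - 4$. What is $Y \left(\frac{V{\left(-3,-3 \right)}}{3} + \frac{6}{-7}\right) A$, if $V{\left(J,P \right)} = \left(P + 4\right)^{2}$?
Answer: $- \frac{4301}{21} \approx -204.81$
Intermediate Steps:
$V{\left(J,P \right)} = \left(4 + P\right)^{2}$
$Y = -23$ ($Y = -19 - 4 = -23$)
$A = -17$
$Y \left(\frac{V{\left(-3,-3 \right)}}{3} + \frac{6}{-7}\right) A = - 23 \left(\frac{\left(4 - 3\right)^{2}}{3} + \frac{6}{-7}\right) \left(-17\right) = - 23 \left(1^{2} \cdot \frac{1}{3} + 6 \left(- \frac{1}{7}\right)\right) \left(-17\right) = - 23 \left(1 \cdot \frac{1}{3} - \frac{6}{7}\right) \left(-17\right) = - 23 \left(\frac{1}{3} - \frac{6}{7}\right) \left(-17\right) = \left(-23\right) \left(- \frac{11}{21}\right) \left(-17\right) = \frac{253}{21} \left(-17\right) = - \frac{4301}{21}$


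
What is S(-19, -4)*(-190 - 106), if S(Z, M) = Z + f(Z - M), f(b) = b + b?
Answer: 14504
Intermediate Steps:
f(b) = 2*b
S(Z, M) = -2*M + 3*Z (S(Z, M) = Z + 2*(Z - M) = Z + (-2*M + 2*Z) = -2*M + 3*Z)
S(-19, -4)*(-190 - 106) = (-2*(-4) + 3*(-19))*(-190 - 106) = (8 - 57)*(-296) = -49*(-296) = 14504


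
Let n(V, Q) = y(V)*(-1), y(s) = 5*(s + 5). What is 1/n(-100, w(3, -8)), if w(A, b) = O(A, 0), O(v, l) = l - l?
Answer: 1/475 ≈ 0.0021053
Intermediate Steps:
y(s) = 25 + 5*s (y(s) = 5*(5 + s) = 25 + 5*s)
O(v, l) = 0
w(A, b) = 0
n(V, Q) = -25 - 5*V (n(V, Q) = (25 + 5*V)*(-1) = -25 - 5*V)
1/n(-100, w(3, -8)) = 1/(-25 - 5*(-100)) = 1/(-25 + 500) = 1/475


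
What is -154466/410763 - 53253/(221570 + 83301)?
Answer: -710995525/1291028109 ≈ -0.55072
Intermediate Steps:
-154466/410763 - 53253/(221570 + 83301) = -154466*1/410763 - 53253/304871 = -154466/410763 - 53253*1/304871 = -154466/410763 - 549/3143 = -710995525/1291028109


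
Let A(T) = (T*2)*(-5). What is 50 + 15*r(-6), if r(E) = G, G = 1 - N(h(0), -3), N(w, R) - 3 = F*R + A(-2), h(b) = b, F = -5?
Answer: -505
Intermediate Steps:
A(T) = -10*T (A(T) = (2*T)*(-5) = -10*T)
N(w, R) = 23 - 5*R (N(w, R) = 3 + (-5*R - 10*(-2)) = 3 + (-5*R + 20) = 3 + (20 - 5*R) = 23 - 5*R)
G = -37 (G = 1 - (23 - 5*(-3)) = 1 - (23 + 15) = 1 - 1*38 = 1 - 38 = -37)
r(E) = -37
50 + 15*r(-6) = 50 + 15*(-37) = 50 - 555 = -505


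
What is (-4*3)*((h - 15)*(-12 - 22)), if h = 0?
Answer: -6120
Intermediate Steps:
(-4*3)*((h - 15)*(-12 - 22)) = (-4*3)*((0 - 15)*(-12 - 22)) = -(-180)*(-34) = -12*510 = -6120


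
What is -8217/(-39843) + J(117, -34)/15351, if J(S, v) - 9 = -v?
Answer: 330368/1580439 ≈ 0.20904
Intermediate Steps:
J(S, v) = 9 - v
-8217/(-39843) + J(117, -34)/15351 = -8217/(-39843) + (9 - 1*(-34))/15351 = -8217*(-1/39843) + (9 + 34)*(1/15351) = 913/4427 + 43*(1/15351) = 913/4427 + 1/357 = 330368/1580439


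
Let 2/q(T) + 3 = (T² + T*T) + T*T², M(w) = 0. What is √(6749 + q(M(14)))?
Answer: √60735/3 ≈ 82.148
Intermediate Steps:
q(T) = 2/(-3 + T³ + 2*T²) (q(T) = 2/(-3 + ((T² + T*T) + T*T²)) = 2/(-3 + ((T² + T²) + T³)) = 2/(-3 + (2*T² + T³)) = 2/(-3 + (T³ + 2*T²)) = 2/(-3 + T³ + 2*T²))
√(6749 + q(M(14))) = √(6749 + 2/(-3 + 0³ + 2*0²)) = √(6749 + 2/(-3 + 0 + 2*0)) = √(6749 + 2/(-3 + 0 + 0)) = √(6749 + 2/(-3)) = √(6749 + 2*(-⅓)) = √(6749 - ⅔) = √(20245/3) = √60735/3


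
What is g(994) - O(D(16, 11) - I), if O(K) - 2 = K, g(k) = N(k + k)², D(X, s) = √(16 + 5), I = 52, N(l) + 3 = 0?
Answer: 59 - √21 ≈ 54.417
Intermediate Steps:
N(l) = -3 (N(l) = -3 + 0 = -3)
D(X, s) = √21
g(k) = 9 (g(k) = (-3)² = 9)
O(K) = 2 + K
g(994) - O(D(16, 11) - I) = 9 - (2 + (√21 - 1*52)) = 9 - (2 + (√21 - 52)) = 9 - (2 + (-52 + √21)) = 9 - (-50 + √21) = 9 + (50 - √21) = 59 - √21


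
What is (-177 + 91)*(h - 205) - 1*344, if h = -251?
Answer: 38872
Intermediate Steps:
(-177 + 91)*(h - 205) - 1*344 = (-177 + 91)*(-251 - 205) - 1*344 = -86*(-456) - 344 = 39216 - 344 = 38872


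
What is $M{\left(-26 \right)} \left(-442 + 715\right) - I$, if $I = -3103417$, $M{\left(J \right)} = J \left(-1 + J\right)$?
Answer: $3295063$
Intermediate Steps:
$M{\left(-26 \right)} \left(-442 + 715\right) - I = - 26 \left(-1 - 26\right) \left(-442 + 715\right) - -3103417 = \left(-26\right) \left(-27\right) 273 + 3103417 = 702 \cdot 273 + 3103417 = 191646 + 3103417 = 3295063$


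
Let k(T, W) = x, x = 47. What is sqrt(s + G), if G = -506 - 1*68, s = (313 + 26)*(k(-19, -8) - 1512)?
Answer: I*sqrt(497209) ≈ 705.13*I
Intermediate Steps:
k(T, W) = 47
s = -496635 (s = (313 + 26)*(47 - 1512) = 339*(-1465) = -496635)
G = -574 (G = -506 - 68 = -574)
sqrt(s + G) = sqrt(-496635 - 574) = sqrt(-497209) = I*sqrt(497209)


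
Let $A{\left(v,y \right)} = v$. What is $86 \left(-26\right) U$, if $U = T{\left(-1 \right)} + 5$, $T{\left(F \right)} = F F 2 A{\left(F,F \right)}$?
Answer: $-6708$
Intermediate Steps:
$T{\left(F \right)} = 2 F^{3}$ ($T{\left(F \right)} = F F 2 F = F^{2} \cdot 2 F = 2 F^{2} F = 2 F^{3}$)
$U = 3$ ($U = 2 \left(-1\right)^{3} + 5 = 2 \left(-1\right) + 5 = -2 + 5 = 3$)
$86 \left(-26\right) U = 86 \left(-26\right) 3 = \left(-2236\right) 3 = -6708$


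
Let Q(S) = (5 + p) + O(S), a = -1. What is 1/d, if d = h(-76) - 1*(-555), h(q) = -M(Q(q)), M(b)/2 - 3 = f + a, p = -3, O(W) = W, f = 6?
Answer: 1/539 ≈ 0.0018553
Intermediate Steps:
Q(S) = 2 + S (Q(S) = (5 - 3) + S = 2 + S)
M(b) = 16 (M(b) = 6 + 2*(6 - 1) = 6 + 2*5 = 6 + 10 = 16)
h(q) = -16 (h(q) = -1*16 = -16)
d = 539 (d = -16 - 1*(-555) = -16 + 555 = 539)
1/d = 1/539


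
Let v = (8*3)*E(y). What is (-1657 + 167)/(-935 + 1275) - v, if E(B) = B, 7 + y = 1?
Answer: 4747/34 ≈ 139.62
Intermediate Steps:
y = -6 (y = -7 + 1 = -6)
v = -144 (v = (8*3)*(-6) = 24*(-6) = -144)
(-1657 + 167)/(-935 + 1275) - v = (-1657 + 167)/(-935 + 1275) - 1*(-144) = -1490/340 + 144 = -1490*1/340 + 144 = -149/34 + 144 = 4747/34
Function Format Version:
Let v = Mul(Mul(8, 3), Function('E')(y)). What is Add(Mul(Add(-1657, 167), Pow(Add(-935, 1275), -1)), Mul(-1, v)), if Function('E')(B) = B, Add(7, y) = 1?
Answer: Rational(4747, 34) ≈ 139.62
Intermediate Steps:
y = -6 (y = Add(-7, 1) = -6)
v = -144 (v = Mul(Mul(8, 3), -6) = Mul(24, -6) = -144)
Add(Mul(Add(-1657, 167), Pow(Add(-935, 1275), -1)), Mul(-1, v)) = Add(Mul(Add(-1657, 167), Pow(Add(-935, 1275), -1)), Mul(-1, -144)) = Add(Mul(-1490, Pow(340, -1)), 144) = Add(Mul(-1490, Rational(1, 340)), 144) = Add(Rational(-149, 34), 144) = Rational(4747, 34)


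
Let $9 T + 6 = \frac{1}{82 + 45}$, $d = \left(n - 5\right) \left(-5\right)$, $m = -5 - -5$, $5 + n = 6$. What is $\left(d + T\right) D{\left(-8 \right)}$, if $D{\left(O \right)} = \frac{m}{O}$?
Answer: $0$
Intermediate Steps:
$n = 1$ ($n = -5 + 6 = 1$)
$m = 0$ ($m = -5 + 5 = 0$)
$d = 20$ ($d = \left(1 - 5\right) \left(-5\right) = \left(-4\right) \left(-5\right) = 20$)
$D{\left(O \right)} = 0$ ($D{\left(O \right)} = \frac{0}{O} = 0$)
$T = - \frac{761}{1143}$ ($T = - \frac{2}{3} + \frac{1}{9 \left(82 + 45\right)} = - \frac{2}{3} + \frac{1}{9 \cdot 127} = - \frac{2}{3} + \frac{1}{9} \cdot \frac{1}{127} = - \frac{2}{3} + \frac{1}{1143} = - \frac{761}{1143} \approx -0.66579$)
$\left(d + T\right) D{\left(-8 \right)} = \left(20 - \frac{761}{1143}\right) 0 = \frac{22099}{1143} \cdot 0 = 0$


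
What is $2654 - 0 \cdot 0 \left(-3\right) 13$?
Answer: $2654$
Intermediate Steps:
$2654 - 0 \cdot 0 \left(-3\right) 13 = 2654 - 0 \cdot 0 \cdot 13 = 2654 - 0 \cdot 13 = 2654 - 0 = 2654 + 0 = 2654$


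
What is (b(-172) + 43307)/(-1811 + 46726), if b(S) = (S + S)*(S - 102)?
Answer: 137563/44915 ≈ 3.0627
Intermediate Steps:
b(S) = 2*S*(-102 + S) (b(S) = (2*S)*(-102 + S) = 2*S*(-102 + S))
(b(-172) + 43307)/(-1811 + 46726) = (2*(-172)*(-102 - 172) + 43307)/(-1811 + 46726) = (2*(-172)*(-274) + 43307)/44915 = (94256 + 43307)*(1/44915) = 137563*(1/44915) = 137563/44915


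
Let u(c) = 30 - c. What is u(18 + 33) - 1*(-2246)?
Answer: 2225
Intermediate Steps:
u(18 + 33) - 1*(-2246) = (30 - (18 + 33)) - 1*(-2246) = (30 - 1*51) + 2246 = (30 - 51) + 2246 = -21 + 2246 = 2225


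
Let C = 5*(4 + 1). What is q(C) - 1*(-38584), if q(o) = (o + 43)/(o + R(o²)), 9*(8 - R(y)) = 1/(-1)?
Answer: 5749322/149 ≈ 38586.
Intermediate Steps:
R(y) = 73/9 (R(y) = 8 - ⅑/(-1) = 8 - ⅑*(-1) = 8 + ⅑ = 73/9)
C = 25 (C = 5*5 = 25)
q(o) = (43 + o)/(73/9 + o) (q(o) = (o + 43)/(o + 73/9) = (43 + o)/(73/9 + o))
q(C) - 1*(-38584) = 9*(43 + 25)/(73 + 9*25) - 1*(-38584) = 9*68/(73 + 225) + 38584 = 9*68/298 + 38584 = 9*(1/298)*68 + 38584 = 306/149 + 38584 = 5749322/149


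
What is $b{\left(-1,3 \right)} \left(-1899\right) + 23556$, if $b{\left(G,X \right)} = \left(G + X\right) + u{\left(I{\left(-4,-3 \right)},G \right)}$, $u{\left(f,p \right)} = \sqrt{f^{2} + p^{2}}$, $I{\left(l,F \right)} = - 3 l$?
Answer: $19758 - 1899 \sqrt{145} \approx -3109.0$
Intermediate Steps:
$b{\left(G,X \right)} = G + X + \sqrt{144 + G^{2}}$ ($b{\left(G,X \right)} = \left(G + X\right) + \sqrt{\left(\left(-3\right) \left(-4\right)\right)^{2} + G^{2}} = \left(G + X\right) + \sqrt{12^{2} + G^{2}} = \left(G + X\right) + \sqrt{144 + G^{2}} = G + X + \sqrt{144 + G^{2}}$)
$b{\left(-1,3 \right)} \left(-1899\right) + 23556 = \left(-1 + 3 + \sqrt{144 + \left(-1\right)^{2}}\right) \left(-1899\right) + 23556 = \left(-1 + 3 + \sqrt{144 + 1}\right) \left(-1899\right) + 23556 = \left(-1 + 3 + \sqrt{145}\right) \left(-1899\right) + 23556 = \left(2 + \sqrt{145}\right) \left(-1899\right) + 23556 = \left(-3798 - 1899 \sqrt{145}\right) + 23556 = 19758 - 1899 \sqrt{145}$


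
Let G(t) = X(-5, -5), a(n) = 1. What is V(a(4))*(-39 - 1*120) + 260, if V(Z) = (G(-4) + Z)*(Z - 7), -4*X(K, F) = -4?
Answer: 2168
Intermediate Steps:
X(K, F) = 1 (X(K, F) = -¼*(-4) = 1)
G(t) = 1
V(Z) = (1 + Z)*(-7 + Z) (V(Z) = (1 + Z)*(Z - 7) = (1 + Z)*(-7 + Z))
V(a(4))*(-39 - 1*120) + 260 = (-7 + 1² - 6*1)*(-39 - 1*120) + 260 = (-7 + 1 - 6)*(-39 - 120) + 260 = -12*(-159) + 260 = 1908 + 260 = 2168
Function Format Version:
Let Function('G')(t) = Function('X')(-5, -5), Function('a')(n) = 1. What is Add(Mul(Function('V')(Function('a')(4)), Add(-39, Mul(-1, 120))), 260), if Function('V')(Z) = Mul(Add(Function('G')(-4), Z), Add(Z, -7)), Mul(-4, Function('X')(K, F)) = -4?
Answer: 2168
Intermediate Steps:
Function('X')(K, F) = 1 (Function('X')(K, F) = Mul(Rational(-1, 4), -4) = 1)
Function('G')(t) = 1
Function('V')(Z) = Mul(Add(1, Z), Add(-7, Z)) (Function('V')(Z) = Mul(Add(1, Z), Add(Z, -7)) = Mul(Add(1, Z), Add(-7, Z)))
Add(Mul(Function('V')(Function('a')(4)), Add(-39, Mul(-1, 120))), 260) = Add(Mul(Add(-7, Pow(1, 2), Mul(-6, 1)), Add(-39, Mul(-1, 120))), 260) = Add(Mul(Add(-7, 1, -6), Add(-39, -120)), 260) = Add(Mul(-12, -159), 260) = Add(1908, 260) = 2168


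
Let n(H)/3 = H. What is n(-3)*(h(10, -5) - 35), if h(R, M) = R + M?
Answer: 270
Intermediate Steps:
h(R, M) = M + R
n(H) = 3*H
n(-3)*(h(10, -5) - 35) = (3*(-3))*((-5 + 10) - 35) = -9*(5 - 35) = -9*(-30) = 270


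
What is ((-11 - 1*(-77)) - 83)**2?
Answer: 289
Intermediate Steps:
((-11 - 1*(-77)) - 83)**2 = ((-11 + 77) - 83)**2 = (66 - 83)**2 = (-17)**2 = 289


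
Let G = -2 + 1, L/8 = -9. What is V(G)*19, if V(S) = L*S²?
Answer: -1368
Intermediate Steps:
L = -72 (L = 8*(-9) = -72)
G = -1
V(S) = -72*S²
V(G)*19 = -72*(-1)²*19 = -72*1*19 = -72*19 = -1368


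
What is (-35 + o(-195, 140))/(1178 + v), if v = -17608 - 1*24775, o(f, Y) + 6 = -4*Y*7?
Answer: 3961/41205 ≈ 0.096129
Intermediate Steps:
o(f, Y) = -6 - 28*Y (o(f, Y) = -6 - 4*Y*7 = -6 - 28*Y)
v = -42383 (v = -17608 - 24775 = -42383)
(-35 + o(-195, 140))/(1178 + v) = (-35 + (-6 - 28*140))/(1178 - 42383) = (-35 + (-6 - 3920))/(-41205) = (-35 - 3926)*(-1/41205) = -3961*(-1/41205) = 3961/41205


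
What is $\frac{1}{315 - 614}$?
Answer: $- \frac{1}{299} \approx -0.0033445$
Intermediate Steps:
$\frac{1}{315 - 614} = \frac{1}{-299} = - \frac{1}{299}$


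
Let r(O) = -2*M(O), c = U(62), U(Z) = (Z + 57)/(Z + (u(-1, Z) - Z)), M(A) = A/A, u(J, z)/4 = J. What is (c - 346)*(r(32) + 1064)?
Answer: -798093/2 ≈ -3.9905e+5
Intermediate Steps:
u(J, z) = 4*J
M(A) = 1
U(Z) = -57/4 - Z/4 (U(Z) = (Z + 57)/(Z + (4*(-1) - Z)) = (57 + Z)/(Z + (-4 - Z)) = (57 + Z)/(-4) = (57 + Z)*(-¼) = -57/4 - Z/4)
c = -119/4 (c = -57/4 - ¼*62 = -57/4 - 31/2 = -119/4 ≈ -29.750)
r(O) = -2 (r(O) = -2*1 = -2)
(c - 346)*(r(32) + 1064) = (-119/4 - 346)*(-2 + 1064) = -1503/4*1062 = -798093/2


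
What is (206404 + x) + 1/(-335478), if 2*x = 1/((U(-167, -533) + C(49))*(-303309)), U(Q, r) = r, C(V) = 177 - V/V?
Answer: 73508150565418691/356137238457 ≈ 2.0640e+5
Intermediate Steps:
C(V) = 176 (C(V) = 177 - 1*1 = 177 - 1 = 176)
x = 1/216562626 (x = (1/((-533 + 176)*(-303309)))/2 = (-1/303309/(-357))/2 = (-1/357*(-1/303309))/2 = (1/2)*(1/108281313) = 1/216562626 ≈ 4.6176e-9)
(206404 + x) + 1/(-335478) = (206404 + 1/216562626) + 1/(-335478) = 44699392256905/216562626 - 1/335478 = 73508150565418691/356137238457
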